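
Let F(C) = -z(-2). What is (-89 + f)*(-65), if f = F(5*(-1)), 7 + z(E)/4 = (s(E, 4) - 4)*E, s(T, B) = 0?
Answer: 6045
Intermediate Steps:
z(E) = -28 - 16*E (z(E) = -28 + 4*((0 - 4)*E) = -28 + 4*(-4*E) = -28 - 16*E)
F(C) = -4 (F(C) = -(-28 - 16*(-2)) = -(-28 + 32) = -1*4 = -4)
f = -4
(-89 + f)*(-65) = (-89 - 4)*(-65) = -93*(-65) = 6045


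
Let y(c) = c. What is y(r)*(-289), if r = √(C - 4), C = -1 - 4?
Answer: -867*I ≈ -867.0*I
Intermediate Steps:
C = -5
r = 3*I (r = √(-5 - 4) = √(-9) = 3*I ≈ 3.0*I)
y(r)*(-289) = (3*I)*(-289) = -867*I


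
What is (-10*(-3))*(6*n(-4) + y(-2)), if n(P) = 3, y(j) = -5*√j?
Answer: 540 - 150*I*√2 ≈ 540.0 - 212.13*I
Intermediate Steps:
(-10*(-3))*(6*n(-4) + y(-2)) = (-10*(-3))*(6*3 - 5*I*√2) = 30*(18 - 5*I*√2) = 540 - 150*I*√2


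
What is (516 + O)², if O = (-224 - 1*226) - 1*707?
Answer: 410881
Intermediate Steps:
O = -1157 (O = (-224 - 226) - 707 = -450 - 707 = -1157)
(516 + O)² = (516 - 1157)² = (-641)² = 410881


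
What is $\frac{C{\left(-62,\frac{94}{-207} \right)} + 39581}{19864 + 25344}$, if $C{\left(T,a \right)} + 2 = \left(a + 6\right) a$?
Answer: $\frac{1695812659}{1937117592} \approx 0.87543$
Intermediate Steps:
$C{\left(T,a \right)} = -2 + a \left(6 + a\right)$ ($C{\left(T,a \right)} = -2 + \left(a + 6\right) a = -2 + \left(6 + a\right) a = -2 + a \left(6 + a\right)$)
$\frac{C{\left(-62,\frac{94}{-207} \right)} + 39581}{19864 + 25344} = \frac{\left(-2 + \left(\frac{94}{-207}\right)^{2} + 6 \frac{94}{-207}\right) + 39581}{19864 + 25344} = \frac{\left(-2 + \left(94 \left(- \frac{1}{207}\right)\right)^{2} + 6 \cdot 94 \left(- \frac{1}{207}\right)\right) + 39581}{45208} = \left(\left(-2 + \left(- \frac{94}{207}\right)^{2} + 6 \left(- \frac{94}{207}\right)\right) + 39581\right) \frac{1}{45208} = \left(\left(-2 + \frac{8836}{42849} - \frac{188}{69}\right) + 39581\right) \frac{1}{45208} = \left(- \frac{193610}{42849} + 39581\right) \frac{1}{45208} = \frac{1695812659}{42849} \cdot \frac{1}{45208} = \frac{1695812659}{1937117592}$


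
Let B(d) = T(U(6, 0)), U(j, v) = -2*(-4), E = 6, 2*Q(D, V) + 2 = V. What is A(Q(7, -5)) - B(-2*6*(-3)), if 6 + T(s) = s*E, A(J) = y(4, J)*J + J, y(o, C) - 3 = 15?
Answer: -217/2 ≈ -108.50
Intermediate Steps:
y(o, C) = 18 (y(o, C) = 3 + 15 = 18)
Q(D, V) = -1 + V/2
U(j, v) = 8
A(J) = 19*J (A(J) = 18*J + J = 19*J)
T(s) = -6 + 6*s (T(s) = -6 + s*6 = -6 + 6*s)
B(d) = 42 (B(d) = -6 + 6*8 = -6 + 48 = 42)
A(Q(7, -5)) - B(-2*6*(-3)) = 19*(-1 + (½)*(-5)) - 1*42 = 19*(-1 - 5/2) - 42 = 19*(-7/2) - 42 = -133/2 - 42 = -217/2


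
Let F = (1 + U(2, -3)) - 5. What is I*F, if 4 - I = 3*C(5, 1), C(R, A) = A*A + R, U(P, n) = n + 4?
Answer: 42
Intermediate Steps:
U(P, n) = 4 + n
C(R, A) = R + A**2 (C(R, A) = A**2 + R = R + A**2)
I = -14 (I = 4 - 3*(5 + 1**2) = 4 - 3*(5 + 1) = 4 - 3*6 = 4 - 1*18 = 4 - 18 = -14)
F = -3 (F = (1 + (4 - 3)) - 5 = (1 + 1) - 5 = 2 - 5 = -3)
I*F = -14*(-3) = 42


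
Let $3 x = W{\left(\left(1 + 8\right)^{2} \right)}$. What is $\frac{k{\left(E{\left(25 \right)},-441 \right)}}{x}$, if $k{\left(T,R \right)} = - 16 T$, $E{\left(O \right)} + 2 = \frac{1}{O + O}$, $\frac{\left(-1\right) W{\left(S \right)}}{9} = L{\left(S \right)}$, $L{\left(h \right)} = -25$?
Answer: $\frac{264}{625} \approx 0.4224$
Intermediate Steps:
$W{\left(S \right)} = 225$ ($W{\left(S \right)} = \left(-9\right) \left(-25\right) = 225$)
$E{\left(O \right)} = -2 + \frac{1}{2 O}$ ($E{\left(O \right)} = -2 + \frac{1}{O + O} = -2 + \frac{1}{2 O}$)
$x = 75$ ($x = \frac{1}{3} \cdot 225 = 75$)
$\frac{k{\left(E{\left(25 \right)},-441 \right)}}{x} = \frac{\left(-16\right) \left(-2 + \frac{1}{2 \cdot 25}\right)}{75} = - 16 \left(-2 + \frac{1}{2} \cdot \frac{1}{25}\right) \frac{1}{75} = - 16 \left(-2 + \frac{1}{50}\right) \frac{1}{75} = \left(-16\right) \left(- \frac{99}{50}\right) \frac{1}{75} = \frac{792}{25} \cdot \frac{1}{75} = \frac{264}{625}$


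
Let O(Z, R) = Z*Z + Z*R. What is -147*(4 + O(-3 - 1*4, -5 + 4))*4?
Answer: -35280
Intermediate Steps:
O(Z, R) = Z**2 + R*Z
-147*(4 + O(-3 - 1*4, -5 + 4))*4 = -147*(4 + (-3 - 1*4)*((-5 + 4) + (-3 - 1*4)))*4 = -147*(4 + (-3 - 4)*(-1 + (-3 - 4)))*4 = -147*(4 - 7*(-1 - 7))*4 = -147*(4 - 7*(-8))*4 = -147*(4 + 56)*4 = -8820*4 = -147*240 = -35280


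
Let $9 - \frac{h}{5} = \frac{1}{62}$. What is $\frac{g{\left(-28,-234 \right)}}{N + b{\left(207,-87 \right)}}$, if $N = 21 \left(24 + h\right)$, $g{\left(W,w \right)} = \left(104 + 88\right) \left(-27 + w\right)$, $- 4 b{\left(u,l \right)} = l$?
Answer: $- \frac{2071296}{60721} \approx -34.112$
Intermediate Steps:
$h = \frac{2785}{62}$ ($h = 45 - \frac{5}{62} = \frac{2785}{62} \approx 44.919$)
$b{\left(u,l \right)} = - \frac{l}{4}$
$g{\left(W,w \right)} = -5184 + 192 w$ ($g{\left(W,w \right)} = 192 \left(-27 + w\right) = -5184 + 192 w$)
$N = \frac{89733}{62}$ ($N = 21 \left(24 + \frac{2785}{62}\right) = 21 \cdot \frac{4273}{62} = \frac{89733}{62} \approx 1447.3$)
$\frac{g{\left(-28,-234 \right)}}{N + b{\left(207,-87 \right)}} = \frac{-5184 + 192 \left(-234\right)}{\frac{89733}{62} - - \frac{87}{4}} = \frac{-5184 - 44928}{\frac{89733}{62} + \frac{87}{4}} = - \frac{50112}{\frac{182163}{124}} = \left(-50112\right) \frac{124}{182163} = - \frac{2071296}{60721}$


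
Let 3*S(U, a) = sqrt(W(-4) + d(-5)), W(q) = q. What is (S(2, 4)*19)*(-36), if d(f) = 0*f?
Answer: -456*I ≈ -456.0*I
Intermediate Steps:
d(f) = 0
S(U, a) = 2*I/3 (S(U, a) = sqrt(-4 + 0)/3 = sqrt(-4)/3 = (2*I)/3 = 2*I/3)
(S(2, 4)*19)*(-36) = ((2*I/3)*19)*(-36) = (38*I/3)*(-36) = -456*I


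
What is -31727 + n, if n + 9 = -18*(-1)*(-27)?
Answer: -32222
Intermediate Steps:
n = -495 (n = -9 - 18*(-1)*(-27) = -9 + 18*(-27) = -9 - 486 = -495)
-31727 + n = -31727 - 495 = -32222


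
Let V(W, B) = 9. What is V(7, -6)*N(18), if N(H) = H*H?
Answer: 2916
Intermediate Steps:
N(H) = H²
V(7, -6)*N(18) = 9*18² = 9*324 = 2916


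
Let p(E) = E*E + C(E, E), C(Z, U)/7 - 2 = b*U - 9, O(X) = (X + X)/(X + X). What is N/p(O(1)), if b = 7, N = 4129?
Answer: 4129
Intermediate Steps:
O(X) = 1 (O(X) = (2*X)/((2*X)) = (2*X)*(1/(2*X)) = 1)
C(Z, U) = -49 + 49*U (C(Z, U) = 14 + 7*(7*U - 9) = 14 + 7*(-9 + 7*U) = 14 + (-63 + 49*U) = -49 + 49*U)
p(E) = -49 + E² + 49*E (p(E) = E*E + (-49 + 49*E) = E² + (-49 + 49*E) = -49 + E² + 49*E)
N/p(O(1)) = 4129/(-49 + 1² + 49*1) = 4129/(-49 + 1 + 49) = 4129/1 = 4129*1 = 4129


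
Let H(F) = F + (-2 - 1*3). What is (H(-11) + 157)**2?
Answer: 19881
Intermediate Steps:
H(F) = -5 + F (H(F) = F + (-2 - 3) = F - 5 = -5 + F)
(H(-11) + 157)**2 = ((-5 - 11) + 157)**2 = (-16 + 157)**2 = 141**2 = 19881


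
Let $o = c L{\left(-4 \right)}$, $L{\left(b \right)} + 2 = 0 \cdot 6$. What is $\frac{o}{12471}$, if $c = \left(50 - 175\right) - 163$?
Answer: $\frac{192}{4157} \approx 0.046187$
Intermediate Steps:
$L{\left(b \right)} = -2$ ($L{\left(b \right)} = -2 + 0 \cdot 6 = -2 + 0 = -2$)
$c = -288$ ($c = -125 - 163 = -288$)
$o = 576$ ($o = \left(-288\right) \left(-2\right) = 576$)
$\frac{o}{12471} = \frac{576}{12471} = 576 \cdot \frac{1}{12471} = \frac{192}{4157}$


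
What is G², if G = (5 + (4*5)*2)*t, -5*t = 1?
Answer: 81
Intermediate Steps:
t = -⅕ (t = -⅕*1 = -⅕ ≈ -0.20000)
G = -9 (G = (5 + (4*5)*2)*(-⅕) = (5 + 20*2)*(-⅕) = (5 + 40)*(-⅕) = 45*(-⅕) = -9)
G² = (-9)² = 81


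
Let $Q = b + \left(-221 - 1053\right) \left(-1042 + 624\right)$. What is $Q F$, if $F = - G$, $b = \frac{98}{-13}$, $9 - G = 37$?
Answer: $\frac{193838904}{13} \approx 1.4911 \cdot 10^{7}$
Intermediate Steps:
$G = -28$ ($G = 9 - 37 = -28$)
$b = - \frac{98}{13}$ ($b = 98 \left(- \frac{1}{13}\right) = - \frac{98}{13} \approx -7.5385$)
$Q = \frac{6922818}{13}$ ($Q = - \frac{98}{13} + \left(-221 - 1053\right) \left(-1042 + 624\right) = - \frac{98}{13} - -532532 = - \frac{98}{13} + 532532 = \frac{6922818}{13} \approx 5.3252 \cdot 10^{5}$)
$F = 28$ ($F = \left(-1\right) \left(-28\right) = 28$)
$Q F = \frac{6922818}{13} \cdot 28 = \frac{193838904}{13}$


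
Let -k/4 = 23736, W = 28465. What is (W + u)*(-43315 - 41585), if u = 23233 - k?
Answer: -12449905800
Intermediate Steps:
k = -94944 (k = -4*23736 = -94944)
u = 118177 (u = 23233 - 1*(-94944) = 23233 + 94944 = 118177)
(W + u)*(-43315 - 41585) = (28465 + 118177)*(-43315 - 41585) = 146642*(-84900) = -12449905800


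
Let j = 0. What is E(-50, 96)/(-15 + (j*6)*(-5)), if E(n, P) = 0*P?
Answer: 0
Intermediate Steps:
E(n, P) = 0
E(-50, 96)/(-15 + (j*6)*(-5)) = 0/(-15 + (0*6)*(-5)) = 0/(-15 + 0*(-5)) = 0/(-15 + 0) = 0/(-15) = -1/15*0 = 0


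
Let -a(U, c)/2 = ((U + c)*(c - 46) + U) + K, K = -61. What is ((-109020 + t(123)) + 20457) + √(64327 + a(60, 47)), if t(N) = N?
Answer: -88440 + √64115 ≈ -88187.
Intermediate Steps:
a(U, c) = 122 - 2*U - 2*(-46 + c)*(U + c) (a(U, c) = -2*(((U + c)*(c - 46) + U) - 61) = -2*(((U + c)*(-46 + c) + U) - 61) = -2*(((-46 + c)*(U + c) + U) - 61) = -2*((U + (-46 + c)*(U + c)) - 61) = -2*(-61 + U + (-46 + c)*(U + c)) = 122 - 2*U - 2*(-46 + c)*(U + c))
((-109020 + t(123)) + 20457) + √(64327 + a(60, 47)) = ((-109020 + 123) + 20457) + √(64327 + (122 - 2*47² + 90*60 + 92*47 - 2*60*47)) = (-108897 + 20457) + √(64327 + (122 - 2*2209 + 5400 + 4324 - 5640)) = -88440 + √(64327 + (122 - 4418 + 5400 + 4324 - 5640)) = -88440 + √(64327 - 212) = -88440 + √64115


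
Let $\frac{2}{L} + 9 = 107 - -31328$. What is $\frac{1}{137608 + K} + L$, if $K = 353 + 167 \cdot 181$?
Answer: $\frac{9679}{139091476} \approx 6.9587 \cdot 10^{-5}$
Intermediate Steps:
$K = 30580$ ($K = 353 + 30227 = 30580$)
$L = \frac{1}{15713}$ ($L = \frac{2}{-9 + \left(107 - -31328\right)} = \frac{2}{-9 + \left(107 + 31328\right)} = \frac{2}{-9 + 31435} = \frac{2}{31426} = 2 \cdot \frac{1}{31426} = \frac{1}{15713} \approx 6.3642 \cdot 10^{-5}$)
$\frac{1}{137608 + K} + L = \frac{1}{137608 + 30580} + \frac{1}{15713} = \frac{1}{168188} + \frac{1}{15713} = \frac{9679}{139091476}$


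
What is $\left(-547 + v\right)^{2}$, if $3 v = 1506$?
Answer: $2025$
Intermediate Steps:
$v = 502$ ($v = \frac{1}{3} \cdot 1506 = 502$)
$\left(-547 + v\right)^{2} = \left(-547 + 502\right)^{2} = \left(-45\right)^{2} = 2025$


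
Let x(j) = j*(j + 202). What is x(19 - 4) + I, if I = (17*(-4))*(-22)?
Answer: 4751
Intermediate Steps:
x(j) = j*(202 + j)
I = 1496 (I = -68*(-22) = 1496)
x(19 - 4) + I = (19 - 4)*(202 + (19 - 4)) + 1496 = 15*(202 + 15) + 1496 = 15*217 + 1496 = 3255 + 1496 = 4751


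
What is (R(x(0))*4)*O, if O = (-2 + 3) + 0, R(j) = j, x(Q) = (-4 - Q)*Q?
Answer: 0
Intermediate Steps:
x(Q) = Q*(-4 - Q)
O = 1 (O = 1 + 0 = 1)
(R(x(0))*4)*O = (-1*0*(4 + 0)*4)*1 = (-1*0*4*4)*1 = (0*4)*1 = 0*1 = 0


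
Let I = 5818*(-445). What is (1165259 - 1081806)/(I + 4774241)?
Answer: 4909/128543 ≈ 0.038190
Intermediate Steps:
I = -2589010
(1165259 - 1081806)/(I + 4774241) = (1165259 - 1081806)/(-2589010 + 4774241) = 83453/2185231 = 83453*(1/2185231) = 4909/128543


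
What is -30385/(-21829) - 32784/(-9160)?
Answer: 124246067/24994205 ≈ 4.9710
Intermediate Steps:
-30385/(-21829) - 32784/(-9160) = -30385*(-1/21829) - 32784*(-1/9160) = 30385/21829 + 4098/1145 = 124246067/24994205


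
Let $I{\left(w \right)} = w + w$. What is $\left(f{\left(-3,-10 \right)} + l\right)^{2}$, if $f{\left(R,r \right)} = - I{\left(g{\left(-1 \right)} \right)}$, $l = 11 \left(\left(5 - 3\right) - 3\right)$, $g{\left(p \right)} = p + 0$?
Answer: $81$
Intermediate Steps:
$g{\left(p \right)} = p$
$I{\left(w \right)} = 2 w$
$l = -11$ ($l = 11 \left(2 - 3\right) = 11 \left(-1\right) = -11$)
$f{\left(R,r \right)} = 2$ ($f{\left(R,r \right)} = - 2 \left(-1\right) = \left(-1\right) \left(-2\right) = 2$)
$\left(f{\left(-3,-10 \right)} + l\right)^{2} = \left(2 - 11\right)^{2} = \left(-9\right)^{2} = 81$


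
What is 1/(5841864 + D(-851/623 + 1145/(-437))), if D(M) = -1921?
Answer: 1/5839943 ≈ 1.7123e-7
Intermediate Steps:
1/(5841864 + D(-851/623 + 1145/(-437))) = 1/(5841864 - 1921) = 1/5839943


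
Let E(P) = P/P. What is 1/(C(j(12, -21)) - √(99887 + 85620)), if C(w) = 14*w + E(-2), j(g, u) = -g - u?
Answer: -127/169378 - √185507/169378 ≈ -0.0032927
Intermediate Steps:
E(P) = 1
C(w) = 1 + 14*w (C(w) = 14*w + 1 = 1 + 14*w)
1/(C(j(12, -21)) - √(99887 + 85620)) = 1/((1 + 14*(-1*12 - 1*(-21))) - √(99887 + 85620)) = 1/((1 + 14*(-12 + 21)) - √185507) = 1/((1 + 14*9) - √185507) = 1/((1 + 126) - √185507) = 1/(127 - √185507)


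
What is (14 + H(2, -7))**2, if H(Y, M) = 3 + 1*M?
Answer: 100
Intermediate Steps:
H(Y, M) = 3 + M
(14 + H(2, -7))**2 = (14 + (3 - 7))**2 = (14 - 4)**2 = 10**2 = 100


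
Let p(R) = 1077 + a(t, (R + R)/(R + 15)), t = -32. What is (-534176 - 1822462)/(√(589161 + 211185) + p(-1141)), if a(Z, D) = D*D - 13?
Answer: -84298544626309020378/11403510847806701 + 78923293627825706*√800346/11403510847806701 ≈ -1200.7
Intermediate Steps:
a(Z, D) = -13 + D² (a(Z, D) = D² - 13 = -13 + D²)
p(R) = 1064 + 4*R²/(15 + R)² (p(R) = 1077 + (-13 + ((R + R)/(R + 15))²) = 1077 + (-13 + ((2*R)/(15 + R))²) = 1077 + (-13 + (2*R/(15 + R))²) = 1077 + (-13 + 4*R²/(15 + R)²) = 1064 + 4*R²/(15 + R)²)
(-534176 - 1822462)/(√(589161 + 211185) + p(-1141)) = (-534176 - 1822462)/(√(589161 + 211185) + (1064 + 4*(-1141)²/(15 - 1141)²)) = -2356638/(√800346 + (1064 + 4*1301881/(-1126)²)) = -2356638/(√800346 + (1064 + 4*1301881*(1/1267876))) = -2356638/(√800346 + (1064 + 1301881/316969)) = -2356638/(√800346 + 338556897/316969) = -2356638/(338556897/316969 + √800346)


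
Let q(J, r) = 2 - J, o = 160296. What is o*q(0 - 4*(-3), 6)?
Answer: -1602960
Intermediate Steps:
o*q(0 - 4*(-3), 6) = 160296*(2 - (0 - 4*(-3))) = 160296*(2 - (0 + 12)) = 160296*(2 - 1*12) = 160296*(2 - 12) = 160296*(-10) = -1602960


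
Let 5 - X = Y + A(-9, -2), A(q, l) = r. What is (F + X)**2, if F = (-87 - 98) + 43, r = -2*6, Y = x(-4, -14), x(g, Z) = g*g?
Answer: 19881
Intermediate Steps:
x(g, Z) = g**2
Y = 16 (Y = (-4)**2 = 16)
r = -12
A(q, l) = -12
X = 1 (X = 5 - (16 - 12) = 5 - 1*4 = 5 - 4 = 1)
F = -142 (F = -185 + 43 = -142)
(F + X)**2 = (-142 + 1)**2 = (-141)**2 = 19881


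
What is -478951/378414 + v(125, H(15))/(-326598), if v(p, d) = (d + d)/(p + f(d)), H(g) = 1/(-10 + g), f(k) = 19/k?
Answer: -14338906943719/11329015094100 ≈ -1.2657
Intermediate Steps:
v(p, d) = 2*d/(p + 19/d) (v(p, d) = (d + d)/(p + 19/d) = (2*d)/(p + 19/d) = 2*d/(p + 19/d))
-478951/378414 + v(125, H(15))/(-326598) = -478951/378414 + (2*(1/(-10 + 15))**2/(19 + 125/(-10 + 15)))/(-326598) = -478951*1/378414 + (2*(1/5)**2/(19 + 125/5))*(-1/326598) = -478951/378414 + (2*(1/5)**2/(19 + (1/5)*125))*(-1/326598) = -478951/378414 + (2*(1/25)/(19 + 25))*(-1/326598) = -478951/378414 + (2*(1/25)/44)*(-1/326598) = -478951/378414 + (2*(1/25)*(1/44))*(-1/326598) = -478951/378414 + (1/550)*(-1/326598) = -478951/378414 - 1/179628900 = -14338906943719/11329015094100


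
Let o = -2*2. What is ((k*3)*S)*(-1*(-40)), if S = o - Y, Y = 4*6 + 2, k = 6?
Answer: -21600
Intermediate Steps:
o = -4
Y = 26 (Y = 24 + 2 = 26)
S = -30 (S = -4 - 1*26 = -4 - 26 = -30)
((k*3)*S)*(-1*(-40)) = ((6*3)*(-30))*(-1*(-40)) = (18*(-30))*40 = -540*40 = -21600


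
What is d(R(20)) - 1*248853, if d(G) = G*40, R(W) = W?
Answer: -248053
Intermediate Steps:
d(G) = 40*G
d(R(20)) - 1*248853 = 40*20 - 1*248853 = 800 - 248853 = -248053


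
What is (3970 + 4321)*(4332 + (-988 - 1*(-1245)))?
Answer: 38047399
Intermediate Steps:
(3970 + 4321)*(4332 + (-988 - 1*(-1245))) = 8291*(4332 + (-988 + 1245)) = 8291*(4332 + 257) = 8291*4589 = 38047399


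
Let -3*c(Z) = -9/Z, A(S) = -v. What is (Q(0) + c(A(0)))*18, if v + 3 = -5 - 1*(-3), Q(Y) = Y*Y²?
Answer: 54/5 ≈ 10.800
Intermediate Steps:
Q(Y) = Y³
v = -5 (v = -3 + (-5 - 1*(-3)) = -3 + (-5 + 3) = -3 - 2 = -5)
A(S) = 5 (A(S) = -1*(-5) = 5)
c(Z) = 3/Z (c(Z) = -(-3)/Z = 3/Z)
(Q(0) + c(A(0)))*18 = (0³ + 3/5)*18 = (0 + 3*(⅕))*18 = (0 + ⅗)*18 = (⅗)*18 = 54/5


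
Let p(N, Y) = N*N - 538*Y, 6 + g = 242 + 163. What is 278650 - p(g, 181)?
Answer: 216827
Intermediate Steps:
g = 399 (g = -6 + (242 + 163) = -6 + 405 = 399)
p(N, Y) = N**2 - 538*Y
278650 - p(g, 181) = 278650 - (399**2 - 538*181) = 278650 - (159201 - 97378) = 278650 - 1*61823 = 278650 - 61823 = 216827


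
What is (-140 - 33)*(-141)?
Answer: 24393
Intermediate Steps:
(-140 - 33)*(-141) = -173*(-141) = 24393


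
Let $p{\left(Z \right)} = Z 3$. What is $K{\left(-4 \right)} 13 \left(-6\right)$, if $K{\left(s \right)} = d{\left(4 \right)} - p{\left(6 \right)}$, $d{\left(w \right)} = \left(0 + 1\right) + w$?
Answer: $1014$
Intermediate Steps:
$p{\left(Z \right)} = 3 Z$
$d{\left(w \right)} = 1 + w$
$K{\left(s \right)} = -13$ ($K{\left(s \right)} = \left(1 + 4\right) - 3 \cdot 6 = 5 - 18 = -13$)
$K{\left(-4 \right)} 13 \left(-6\right) = \left(-13\right) 13 \left(-6\right) = \left(-169\right) \left(-6\right) = 1014$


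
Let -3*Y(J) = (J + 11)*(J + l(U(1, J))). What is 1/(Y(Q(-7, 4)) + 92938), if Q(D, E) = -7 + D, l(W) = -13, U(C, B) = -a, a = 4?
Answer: 1/92911 ≈ 1.0763e-5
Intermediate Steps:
U(C, B) = -4 (U(C, B) = -1*4 = -4)
Y(J) = -(-13 + J)*(11 + J)/3 (Y(J) = -(J + 11)*(J - 13)/3 = -(11 + J)*(-13 + J)/3 = -(-13 + J)*(11 + J)/3)
1/(Y(Q(-7, 4)) + 92938) = 1/((143/3 - (-7 - 7)²/3 + 2*(-7 - 7)/3) + 92938) = 1/((143/3 - ⅓*(-14)² + (⅔)*(-14)) + 92938) = 1/((143/3 - ⅓*196 - 28/3) + 92938) = 1/((143/3 - 196/3 - 28/3) + 92938) = 1/(-27 + 92938) = 1/92911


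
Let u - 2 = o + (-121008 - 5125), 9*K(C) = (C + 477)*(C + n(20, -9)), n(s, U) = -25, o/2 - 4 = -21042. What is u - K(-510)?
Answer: -510506/3 ≈ -1.7017e+5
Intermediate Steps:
o = -42076 (o = 8 + 2*(-21042) = 8 - 42084 = -42076)
K(C) = (-25 + C)*(477 + C)/9 (K(C) = ((C + 477)*(C - 25))/9 = ((477 + C)*(-25 + C))/9 = ((-25 + C)*(477 + C))/9 = (-25 + C)*(477 + C)/9)
u = -168207 (u = 2 + (-42076 + (-121008 - 5125)) = 2 + (-42076 - 126133) = 2 - 168209 = -168207)
u - K(-510) = -168207 - (-1325 + (1/9)*(-510)**2 + (452/9)*(-510)) = -168207 - (-1325 + (1/9)*260100 - 76840/3) = -168207 - (-1325 + 28900 - 76840/3) = -168207 - 1*5885/3 = -168207 - 5885/3 = -510506/3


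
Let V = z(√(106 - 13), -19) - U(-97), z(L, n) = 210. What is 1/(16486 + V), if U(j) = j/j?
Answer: 1/16695 ≈ 5.9898e-5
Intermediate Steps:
U(j) = 1
V = 209 (V = 210 - 1*1 = 210 - 1 = 209)
1/(16486 + V) = 1/(16486 + 209) = 1/16695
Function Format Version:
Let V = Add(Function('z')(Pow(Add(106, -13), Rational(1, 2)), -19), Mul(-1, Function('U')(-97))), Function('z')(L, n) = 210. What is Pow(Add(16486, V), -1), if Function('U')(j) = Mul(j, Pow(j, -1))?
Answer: Rational(1, 16695) ≈ 5.9898e-5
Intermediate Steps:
Function('U')(j) = 1
V = 209 (V = Add(210, Mul(-1, 1)) = Add(210, -1) = 209)
Pow(Add(16486, V), -1) = Pow(Add(16486, 209), -1) = Pow(16695, -1) = Rational(1, 16695)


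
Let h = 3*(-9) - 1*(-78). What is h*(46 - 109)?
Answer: -3213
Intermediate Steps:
h = 51 (h = -27 + 78 = 51)
h*(46 - 109) = 51*(46 - 109) = 51*(-63) = -3213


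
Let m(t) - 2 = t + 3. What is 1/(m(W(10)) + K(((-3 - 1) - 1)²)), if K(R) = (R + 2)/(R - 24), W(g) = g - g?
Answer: 1/32 ≈ 0.031250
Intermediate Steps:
W(g) = 0
K(R) = (2 + R)/(-24 + R)
m(t) = 5 + t (m(t) = 2 + (t + 3) = 2 + (3 + t) = 5 + t)
1/(m(W(10)) + K(((-3 - 1) - 1)²)) = 1/((5 + 0) + (2 + ((-3 - 1) - 1)²)/(-24 + ((-3 - 1) - 1)²)) = 1/(5 + (2 + (-4 - 1)²)/(-24 + (-4 - 1)²)) = 1/(5 + (2 + (-5)²)/(-24 + (-5)²)) = 1/(5 + (2 + 25)/(-24 + 25)) = 1/(5 + 27/1) = 1/(5 + 1*27) = 1/(5 + 27) = 1/32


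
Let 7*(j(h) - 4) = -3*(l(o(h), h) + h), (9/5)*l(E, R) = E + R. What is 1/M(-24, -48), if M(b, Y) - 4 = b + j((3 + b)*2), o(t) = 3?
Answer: 7/79 ≈ 0.088608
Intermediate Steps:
l(E, R) = 5*E/9 + 5*R/9 (l(E, R) = 5*(E + R)/9 = 5*E/9 + 5*R/9)
j(h) = 23/7 - 2*h/3 (j(h) = 4 + (-3*(((5/9)*3 + 5*h/9) + h))/7 = 4 + (-3*((5/3 + 5*h/9) + h))/7 = 4 + (-3*(5/3 + 14*h/9))/7 = 4 + (-5 - 14*h/3)/7 = 4 + (-5/7 - 2*h/3) = 23/7 - 2*h/3)
M(b, Y) = 23/7 - b/3 (M(b, Y) = 4 + (b + (23/7 - 2*(3 + b)*2/3)) = 4 + (b + (23/7 - 2*(6 + 2*b)/3)) = 4 + (b + (23/7 + (-4 - 4*b/3))) = 4 + (b + (-5/7 - 4*b/3)) = 4 + (-5/7 - b/3) = 23/7 - b/3)
1/M(-24, -48) = 1/(23/7 - ⅓*(-24)) = 1/(23/7 + 8) = 1/(79/7) = 7/79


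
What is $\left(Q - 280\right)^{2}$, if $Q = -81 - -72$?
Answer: $83521$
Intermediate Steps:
$Q = -9$ ($Q = -81 + 72 = -9$)
$\left(Q - 280\right)^{2} = \left(-9 - 280\right)^{2} = \left(-289\right)^{2} = 83521$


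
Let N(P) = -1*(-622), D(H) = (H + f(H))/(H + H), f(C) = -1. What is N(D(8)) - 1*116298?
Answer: -115676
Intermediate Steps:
D(H) = (-1 + H)/(2*H) (D(H) = (H - 1)/(H + H) = (-1 + H)/((2*H)) = (-1 + H)*(1/(2*H)) = (-1 + H)/(2*H))
N(P) = 622
N(D(8)) - 1*116298 = 622 - 1*116298 = 622 - 116298 = -115676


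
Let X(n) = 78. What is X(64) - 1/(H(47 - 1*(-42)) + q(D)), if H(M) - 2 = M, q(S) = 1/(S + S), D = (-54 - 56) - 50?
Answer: 2270962/29119 ≈ 77.989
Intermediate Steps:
D = -160 (D = -110 - 50 = -160)
q(S) = 1/(2*S)
H(M) = 2 + M
X(64) - 1/(H(47 - 1*(-42)) + q(D)) = 78 - 1/((2 + (47 - 1*(-42))) + (½)/(-160)) = 78 - 1/((2 + (47 + 42)) + (½)*(-1/160)) = 78 - 1/((2 + 89) - 1/320) = 78 - 1/(91 - 1/320) = 78 - 1/29119/320 = 78 - 1*320/29119 = 78 - 320/29119 = 2270962/29119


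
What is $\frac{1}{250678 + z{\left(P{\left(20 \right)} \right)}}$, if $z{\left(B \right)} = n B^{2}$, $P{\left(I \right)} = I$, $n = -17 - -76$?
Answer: $\frac{1}{274278} \approx 3.6459 \cdot 10^{-6}$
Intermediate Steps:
$n = 59$ ($n = -17 + 76 = 59$)
$z{\left(B \right)} = 59 B^{2}$
$\frac{1}{250678 + z{\left(P{\left(20 \right)} \right)}} = \frac{1}{250678 + 59 \cdot 20^{2}} = \frac{1}{250678 + 59 \cdot 400} = \frac{1}{250678 + 23600} = \frac{1}{274278}$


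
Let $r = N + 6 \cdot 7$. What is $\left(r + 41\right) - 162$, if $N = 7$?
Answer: $-72$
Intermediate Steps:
$r = 49$ ($r = 7 + 6 \cdot 7 = 7 + 42 = 49$)
$\left(r + 41\right) - 162 = \left(49 + 41\right) - 162 = 90 - 162 = -72$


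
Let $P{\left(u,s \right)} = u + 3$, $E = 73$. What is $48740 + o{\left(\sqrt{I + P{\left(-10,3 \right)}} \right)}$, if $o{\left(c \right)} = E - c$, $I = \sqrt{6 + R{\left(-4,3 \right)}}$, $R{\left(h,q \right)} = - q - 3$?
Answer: $48813 - i \sqrt{7} \approx 48813.0 - 2.6458 i$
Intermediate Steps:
$P{\left(u,s \right)} = 3 + u$
$R{\left(h,q \right)} = -3 - q$
$I = 0$ ($I = \sqrt{6 - 6} = \sqrt{0} = 0$)
$o{\left(c \right)} = 73 - c$
$48740 + o{\left(\sqrt{I + P{\left(-10,3 \right)}} \right)} = 48740 + \left(73 - \sqrt{0 + \left(3 - 10\right)}\right) = 48740 + \left(73 - \sqrt{0 - 7}\right) = 48740 + \left(73 - \sqrt{-7}\right) = 48740 + \left(73 - i \sqrt{7}\right) = 48813 - i \sqrt{7}$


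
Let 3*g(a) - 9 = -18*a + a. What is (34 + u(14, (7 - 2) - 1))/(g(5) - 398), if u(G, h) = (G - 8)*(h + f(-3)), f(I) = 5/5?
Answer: -96/635 ≈ -0.15118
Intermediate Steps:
f(I) = 1 (f(I) = 5*(⅕) = 1)
u(G, h) = (1 + h)*(-8 + G) (u(G, h) = (G - 8)*(h + 1) = (-8 + G)*(1 + h) = (1 + h)*(-8 + G))
g(a) = 3 - 17*a/3 (g(a) = 3 + (-18*a + a)/3 = 3 + (-17*a)/3 = 3 - 17*a/3)
(34 + u(14, (7 - 2) - 1))/(g(5) - 398) = (34 + (-8 + 14 - 8*((7 - 2) - 1) + 14*((7 - 2) - 1)))/((3 - 17/3*5) - 398) = (34 + (-8 + 14 - 8*(5 - 1) + 14*(5 - 1)))/((3 - 85/3) - 398) = (34 + (-8 + 14 - 8*4 + 14*4))/(-76/3 - 398) = (34 + (-8 + 14 - 32 + 56))/(-1270/3) = (34 + 30)*(-3/1270) = 64*(-3/1270) = -96/635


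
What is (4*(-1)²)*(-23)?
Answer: -92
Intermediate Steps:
(4*(-1)²)*(-23) = (4*1)*(-23) = 4*(-23) = -92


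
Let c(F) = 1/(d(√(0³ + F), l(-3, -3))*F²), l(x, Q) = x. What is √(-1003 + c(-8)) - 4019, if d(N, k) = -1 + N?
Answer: -4019 + √(-(64193 - 128384*I*√2)/(1 - 2*I*√2))/8 ≈ -4019.0 - 31.67*I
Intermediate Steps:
c(F) = 1/(F²*(-1 + √F)) (c(F) = 1/((-1 + √(0³ + F))*F²) = 1/((-1 + √(0 + F))*F²) = 1/((-1 + √F)*F²) = 1/(F²*(-1 + √F)))
√(-1003 + c(-8)) - 4019 = √(-1003 + 1/((-8)^(5/2) - 1*(-8)²)) - 4019 = √(-1003 + 1/(128*I*√2 - 1*64)) - 4019 = √(-1003 + 1/(128*I*√2 - 64)) - 4019 = √(-1003 + 1/(-64 + 128*I*√2)) - 4019 = -4019 + √(-1003 + 1/(-64 + 128*I*√2))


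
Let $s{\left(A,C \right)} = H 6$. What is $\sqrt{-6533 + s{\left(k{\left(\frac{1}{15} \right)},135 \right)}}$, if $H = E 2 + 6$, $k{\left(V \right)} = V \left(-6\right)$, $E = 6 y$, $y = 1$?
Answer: $5 i \sqrt{257} \approx 80.156 i$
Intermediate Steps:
$E = 6$ ($E = 6 \cdot 1 = 6$)
$k{\left(V \right)} = - 6 V$
$H = 18$ ($H = 6 \cdot 2 + 6 = 12 + 6 = 18$)
$s{\left(A,C \right)} = 108$ ($s{\left(A,C \right)} = 18 \cdot 6 = 108$)
$\sqrt{-6533 + s{\left(k{\left(\frac{1}{15} \right)},135 \right)}} = \sqrt{-6533 + 108} = \sqrt{-6425} = 5 i \sqrt{257}$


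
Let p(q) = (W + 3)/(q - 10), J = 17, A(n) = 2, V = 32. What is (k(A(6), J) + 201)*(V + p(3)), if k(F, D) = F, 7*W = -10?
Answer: 45153/7 ≈ 6450.4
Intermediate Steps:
W = -10/7 (W = (⅐)*(-10) = -10/7 ≈ -1.4286)
p(q) = 11/(7*(-10 + q)) (p(q) = (-10/7 + 3)/(q - 10) = 11/(7*(-10 + q)))
(k(A(6), J) + 201)*(V + p(3)) = (2 + 201)*(32 + 11/(7*(-10 + 3))) = 203*(32 + (11/7)/(-7)) = 203*(32 + (11/7)*(-⅐)) = 203*(32 - 11/49) = 203*(1557/49) = 45153/7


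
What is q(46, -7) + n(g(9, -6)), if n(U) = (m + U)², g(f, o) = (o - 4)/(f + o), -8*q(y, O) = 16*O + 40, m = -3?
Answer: 442/9 ≈ 49.111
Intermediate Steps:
q(y, O) = -5 - 2*O (q(y, O) = -(16*O + 40)/8 = -(40 + 16*O)/8 = -5 - 2*O)
g(f, o) = (-4 + o)/(f + o)
n(U) = (-3 + U)²
q(46, -7) + n(g(9, -6)) = (-5 - 2*(-7)) + (-3 + (-4 - 6)/(9 - 6))² = (-5 + 14) + (-3 - 10/3)² = 9 + (-3 + (⅓)*(-10))² = 9 + (-3 - 10/3)² = 9 + (-19/3)² = 9 + 361/9 = 442/9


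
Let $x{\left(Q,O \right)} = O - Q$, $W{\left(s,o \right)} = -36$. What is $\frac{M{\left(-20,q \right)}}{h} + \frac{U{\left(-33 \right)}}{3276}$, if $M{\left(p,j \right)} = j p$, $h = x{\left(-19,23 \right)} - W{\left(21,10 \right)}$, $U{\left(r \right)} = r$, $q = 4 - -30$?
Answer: $- \frac{3177}{364} \approx -8.728$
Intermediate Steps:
$q = 34$ ($q = 4 + 30 = 34$)
$h = 78$ ($h = \left(23 - -19\right) - -36 = \left(23 + 19\right) + 36 = 42 + 36 = 78$)
$\frac{M{\left(-20,q \right)}}{h} + \frac{U{\left(-33 \right)}}{3276} = \frac{34 \left(-20\right)}{78} - \frac{33}{3276} = \left(-680\right) \frac{1}{78} - \frac{11}{1092} = - \frac{340}{39} - \frac{11}{1092} = - \frac{3177}{364}$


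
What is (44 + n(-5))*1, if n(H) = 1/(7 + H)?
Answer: 89/2 ≈ 44.500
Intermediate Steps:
(44 + n(-5))*1 = (44 + 1/(7 - 5))*1 = (44 + 1/2)*1 = (89/2)*1 = 89/2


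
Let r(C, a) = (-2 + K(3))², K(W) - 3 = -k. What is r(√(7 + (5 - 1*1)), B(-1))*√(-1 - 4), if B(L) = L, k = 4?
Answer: 9*I*√5 ≈ 20.125*I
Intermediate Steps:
K(W) = -1 (K(W) = 3 - 1*4 = 3 - 4 = -1)
r(C, a) = 9 (r(C, a) = (-2 - 1)² = (-3)² = 9)
r(√(7 + (5 - 1*1)), B(-1))*√(-1 - 4) = 9*√(-1 - 4) = 9*√(-5) = 9*(I*√5) = 9*I*√5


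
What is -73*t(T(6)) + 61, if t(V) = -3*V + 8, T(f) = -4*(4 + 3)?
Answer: -6655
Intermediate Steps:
T(f) = -28 (T(f) = -4*7 = -28)
t(V) = 8 - 3*V
-73*t(T(6)) + 61 = -73*(8 - 3*(-28)) + 61 = -73*(8 + 84) + 61 = -73*92 + 61 = -6716 + 61 = -6655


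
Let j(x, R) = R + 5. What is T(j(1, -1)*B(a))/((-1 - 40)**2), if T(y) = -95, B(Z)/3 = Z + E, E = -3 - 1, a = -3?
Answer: -95/1681 ≈ -0.056514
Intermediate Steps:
E = -4
B(Z) = -12 + 3*Z (B(Z) = 3*(Z - 4) = 3*(-4 + Z) = -12 + 3*Z)
j(x, R) = 5 + R
T(j(1, -1)*B(a))/((-1 - 40)**2) = -95/(-1 - 40)**2 = -95/((-41)**2) = -95/1681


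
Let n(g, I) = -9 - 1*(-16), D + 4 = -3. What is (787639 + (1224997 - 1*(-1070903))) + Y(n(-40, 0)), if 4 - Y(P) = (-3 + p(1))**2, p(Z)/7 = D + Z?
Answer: 3081518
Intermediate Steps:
D = -7 (D = -4 - 3 = -7)
p(Z) = -49 + 7*Z (p(Z) = 7*(-7 + Z) = -49 + 7*Z)
n(g, I) = 7 (n(g, I) = -9 + 16 = 7)
Y(P) = -2021 (Y(P) = 4 - (-3 + (-49 + 7*1))**2 = 4 - (-3 + (-49 + 7))**2 = 4 - (-3 - 42)**2 = 4 - 1*(-45)**2 = 4 - 1*2025 = 4 - 2025 = -2021)
(787639 + (1224997 - 1*(-1070903))) + Y(n(-40, 0)) = (787639 + (1224997 - 1*(-1070903))) - 2021 = (787639 + (1224997 + 1070903)) - 2021 = (787639 + 2295900) - 2021 = 3083539 - 2021 = 3081518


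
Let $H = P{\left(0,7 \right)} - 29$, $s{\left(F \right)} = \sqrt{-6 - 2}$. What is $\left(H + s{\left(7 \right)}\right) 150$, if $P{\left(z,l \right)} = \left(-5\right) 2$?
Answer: $-5850 + 300 i \sqrt{2} \approx -5850.0 + 424.26 i$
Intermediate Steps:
$P{\left(z,l \right)} = -10$
$s{\left(F \right)} = 2 i \sqrt{2}$ ($s{\left(F \right)} = \sqrt{-8} = 2 i \sqrt{2}$)
$H = -39$ ($H = -10 - 29 = -39$)
$\left(H + s{\left(7 \right)}\right) 150 = \left(-39 + 2 i \sqrt{2}\right) 150 = -5850 + 300 i \sqrt{2}$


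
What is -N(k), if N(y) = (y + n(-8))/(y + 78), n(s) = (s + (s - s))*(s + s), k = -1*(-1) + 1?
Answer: -13/8 ≈ -1.6250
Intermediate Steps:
k = 2 (k = 1 + 1 = 2)
n(s) = 2*s² (n(s) = (s + 0)*(2*s) = s*(2*s) = 2*s²)
N(y) = (128 + y)/(78 + y) (N(y) = (y + 2*(-8)²)/(y + 78) = (y + 2*64)/(78 + y) = (y + 128)/(78 + y) = (128 + y)/(78 + y))
-N(k) = -(128 + 2)/(78 + 2) = -130/80 = -1*13/8 = -13/8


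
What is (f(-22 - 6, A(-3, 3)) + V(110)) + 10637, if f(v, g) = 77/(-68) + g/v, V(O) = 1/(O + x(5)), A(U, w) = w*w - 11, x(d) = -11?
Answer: 501208469/47124 ≈ 10636.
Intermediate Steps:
A(U, w) = -11 + w² (A(U, w) = w² - 11 = -11 + w²)
V(O) = 1/(-11 + O) (V(O) = 1/(O - 11) = 1/(-11 + O))
f(v, g) = -77/68 + g/v (f(v, g) = 77*(-1/68) + g/v = -77/68 + g/v)
(f(-22 - 6, A(-3, 3)) + V(110)) + 10637 = ((-77/68 + (-11 + 3²)/(-22 - 6)) + 1/(-11 + 110)) + 10637 = ((-77/68 + (-11 + 9)/(-28)) + 1/99) + 10637 = ((-77/68 - 2*(-1/28)) + 1/99) + 10637 = ((-77/68 + 1/14) + 1/99) + 10637 = (-505/476 + 1/99) + 10637 = -49519/47124 + 10637 = 501208469/47124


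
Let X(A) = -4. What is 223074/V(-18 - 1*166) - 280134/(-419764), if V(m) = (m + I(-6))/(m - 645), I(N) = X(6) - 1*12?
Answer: 9703289782143/10494100 ≈ 9.2464e+5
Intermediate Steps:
I(N) = -16 (I(N) = -4 - 1*12 = -4 - 12 = -16)
V(m) = (-16 + m)/(-645 + m) (V(m) = (m - 16)/(m - 645) = (-16 + m)/(-645 + m))
223074/V(-18 - 1*166) - 280134/(-419764) = 223074/(((-16 + (-18 - 1*166))/(-645 + (-18 - 1*166)))) - 280134/(-419764) = 223074/(((-16 + (-18 - 166))/(-645 + (-18 - 166)))) - 280134*(-1/419764) = 223074/(((-16 - 184)/(-645 - 184))) + 140067/209882 = 223074/((-200/(-829))) + 140067/209882 = 223074/((-1/829*(-200))) + 140067/209882 = 223074/(200/829) + 140067/209882 = 223074*(829/200) + 140067/209882 = 92464173/100 + 140067/209882 = 9703289782143/10494100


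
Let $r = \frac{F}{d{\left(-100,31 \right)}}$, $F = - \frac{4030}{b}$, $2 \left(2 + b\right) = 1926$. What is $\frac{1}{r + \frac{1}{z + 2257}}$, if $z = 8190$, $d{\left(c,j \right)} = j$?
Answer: $- \frac{323857}{43779} \approx -7.3975$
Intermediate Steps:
$b = 961$ ($b = -2 + \frac{1}{2} \cdot 1926 = -2 + 963 = 961$)
$F = - \frac{130}{31}$ ($F = - \frac{4030}{961} = \left(-4030\right) \frac{1}{961} = - \frac{130}{31} \approx -4.1936$)
$r = - \frac{130}{961}$ ($r = - \frac{130}{31 \cdot 31} = \left(- \frac{130}{31}\right) \frac{1}{31} = - \frac{130}{961} \approx -0.13528$)
$\frac{1}{r + \frac{1}{z + 2257}} = \frac{1}{- \frac{130}{961} + \frac{1}{8190 + 2257}} = \frac{1}{- \frac{130}{961} + \frac{1}{10447}} = \frac{1}{- \frac{43779}{323857}} = - \frac{323857}{43779}$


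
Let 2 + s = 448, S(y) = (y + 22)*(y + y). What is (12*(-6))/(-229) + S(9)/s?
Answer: 79947/51067 ≈ 1.5655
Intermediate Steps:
S(y) = 2*y*(22 + y) (S(y) = (22 + y)*(2*y) = 2*y*(22 + y))
s = 446 (s = -2 + 448 = 446)
(12*(-6))/(-229) + S(9)/s = (12*(-6))/(-229) + (2*9*(22 + 9))/446 = -72*(-1/229) + (2*9*31)*(1/446) = 72/229 + 558*(1/446) = 72/229 + 279/223 = 79947/51067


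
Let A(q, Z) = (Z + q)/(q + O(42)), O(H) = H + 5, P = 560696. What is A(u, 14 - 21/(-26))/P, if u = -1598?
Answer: 13721/7536875632 ≈ 1.8205e-6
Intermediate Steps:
O(H) = 5 + H
A(q, Z) = (Z + q)/(47 + q) (A(q, Z) = (Z + q)/(q + (5 + 42)) = (Z + q)/(q + 47) = (Z + q)/(47 + q))
A(u, 14 - 21/(-26))/P = (((14 - 21/(-26)) - 1598)/(47 - 1598))/560696 = (((14 - 21*(-1)/26) - 1598)/(-1551))*(1/560696) = -((14 - 21*(-1/26)) - 1598)/1551*(1/560696) = -((14 + 21/26) - 1598)/1551*(1/560696) = -(385/26 - 1598)/1551*(1/560696) = -1/1551*(-41163/26)*(1/560696) = (13721/13442)*(1/560696) = 13721/7536875632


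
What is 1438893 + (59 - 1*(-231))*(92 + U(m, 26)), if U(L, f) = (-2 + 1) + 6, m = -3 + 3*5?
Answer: 1467023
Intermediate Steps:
m = 12 (m = -3 + 15 = 12)
U(L, f) = 5 (U(L, f) = -1 + 6 = 5)
1438893 + (59 - 1*(-231))*(92 + U(m, 26)) = 1438893 + (59 - 1*(-231))*(92 + 5) = 1438893 + (59 + 231)*97 = 1438893 + 290*97 = 1438893 + 28130 = 1467023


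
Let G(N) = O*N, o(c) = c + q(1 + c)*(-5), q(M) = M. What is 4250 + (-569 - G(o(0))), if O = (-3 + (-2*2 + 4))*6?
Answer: 3591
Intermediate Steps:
o(c) = -5 - 4*c (o(c) = c + (1 + c)*(-5) = c + (-5 - 5*c) = -5 - 4*c)
O = -18 (O = (-3 + (-4 + 4))*6 = (-3 + 0)*6 = -3*6 = -18)
G(N) = -18*N
4250 + (-569 - G(o(0))) = 4250 + (-569 - (-18)*(-5 - 4*0)) = 4250 + (-569 - (-18)*(-5 + 0)) = 4250 + (-569 - (-18)*(-5)) = 4250 + (-569 - 1*90) = 4250 + (-569 - 90) = 4250 - 659 = 3591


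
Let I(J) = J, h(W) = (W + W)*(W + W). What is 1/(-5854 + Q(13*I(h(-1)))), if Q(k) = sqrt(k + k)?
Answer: -2927/17134606 - sqrt(26)/17134606 ≈ -0.00017112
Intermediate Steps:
h(W) = 4*W**2 (h(W) = (2*W)*(2*W) = 4*W**2)
Q(k) = sqrt(2)*sqrt(k) (Q(k) = sqrt(2*k) = sqrt(2)*sqrt(k))
1/(-5854 + Q(13*I(h(-1)))) = 1/(-5854 + sqrt(2)*sqrt(13*(4*(-1)**2))) = 1/(-5854 + sqrt(2)*sqrt(13*(4*1))) = 1/(-5854 + sqrt(2)*sqrt(13*4)) = 1/(-5854 + sqrt(2)*sqrt(52)) = 1/(-5854 + sqrt(2)*(2*sqrt(13))) = 1/(-5854 + 2*sqrt(26))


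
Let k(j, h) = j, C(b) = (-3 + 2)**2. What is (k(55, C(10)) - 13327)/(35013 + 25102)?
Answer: -13272/60115 ≈ -0.22078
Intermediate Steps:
C(b) = 1 (C(b) = (-1)**2 = 1)
(k(55, C(10)) - 13327)/(35013 + 25102) = (55 - 13327)/(35013 + 25102) = -13272/60115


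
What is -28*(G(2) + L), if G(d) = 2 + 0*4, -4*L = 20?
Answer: 84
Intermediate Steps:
L = -5 (L = -1/4*20 = -5)
G(d) = 2 (G(d) = 2 + 0 = 2)
-28*(G(2) + L) = -28*(2 - 5) = -28*(-3) = 84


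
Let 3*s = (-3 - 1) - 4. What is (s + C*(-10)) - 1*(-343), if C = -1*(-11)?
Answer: 691/3 ≈ 230.33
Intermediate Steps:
C = 11
s = -8/3 (s = ((-3 - 1) - 4)/3 = (-4 - 4)/3 = (⅓)*(-8) = -8/3 ≈ -2.6667)
(s + C*(-10)) - 1*(-343) = (-8/3 + 11*(-10)) - 1*(-343) = (-8/3 - 110) + 343 = -338/3 + 343 = 691/3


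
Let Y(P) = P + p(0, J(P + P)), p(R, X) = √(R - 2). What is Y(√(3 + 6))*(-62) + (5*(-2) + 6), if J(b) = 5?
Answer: -190 - 62*I*√2 ≈ -190.0 - 87.681*I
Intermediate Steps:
p(R, X) = √(-2 + R)
Y(P) = P + I*√2 (Y(P) = P + √(-2 + 0) = P + √(-2) = P + I*√2)
Y(√(3 + 6))*(-62) + (5*(-2) + 6) = (√(3 + 6) + I*√2)*(-62) + (5*(-2) + 6) = (√9 + I*√2)*(-62) + (-10 + 6) = (3 + I*√2)*(-62) - 4 = (-186 - 62*I*√2) - 4 = -190 - 62*I*√2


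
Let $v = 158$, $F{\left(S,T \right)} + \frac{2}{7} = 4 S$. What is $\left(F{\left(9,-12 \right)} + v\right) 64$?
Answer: $\frac{86784}{7} \approx 12398.0$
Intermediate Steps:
$F{\left(S,T \right)} = - \frac{2}{7} + 4 S$
$\left(F{\left(9,-12 \right)} + v\right) 64 = \left(\left(- \frac{2}{7} + 4 \cdot 9\right) + 158\right) 64 = \left(\left(- \frac{2}{7} + 36\right) + 158\right) 64 = \left(\frac{250}{7} + 158\right) 64 = \frac{1356}{7} \cdot 64 = \frac{86784}{7}$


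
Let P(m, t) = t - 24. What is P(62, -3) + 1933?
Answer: 1906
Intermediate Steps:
P(m, t) = -24 + t
P(62, -3) + 1933 = (-24 - 3) + 1933 = -27 + 1933 = 1906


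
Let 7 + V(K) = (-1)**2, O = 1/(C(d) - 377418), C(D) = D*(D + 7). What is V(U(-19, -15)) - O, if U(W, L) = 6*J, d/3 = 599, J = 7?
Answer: -17186221/2864370 ≈ -6.0000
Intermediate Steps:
d = 1797 (d = 3*599 = 1797)
U(W, L) = 42 (U(W, L) = 6*7 = 42)
C(D) = D*(7 + D)
O = 1/2864370 (O = 1/(1797*(7 + 1797) - 377418) = 1/(1797*1804 - 377418) = 1/(3241788 - 377418) = 1/2864370 ≈ 3.4912e-7)
V(K) = -6 (V(K) = -7 + (-1)**2 = -7 + 1 = -6)
V(U(-19, -15)) - O = -6 - 1*1/2864370 = -6 - 1/2864370 = -17186221/2864370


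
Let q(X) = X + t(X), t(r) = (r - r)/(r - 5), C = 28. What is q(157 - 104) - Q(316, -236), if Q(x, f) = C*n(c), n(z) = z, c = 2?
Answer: -3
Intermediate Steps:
t(r) = 0 (t(r) = 0/(-5 + r) = 0)
q(X) = X (q(X) = X + 0 = X)
Q(x, f) = 56 (Q(x, f) = 28*2 = 56)
q(157 - 104) - Q(316, -236) = (157 - 104) - 1*56 = 53 - 56 = -3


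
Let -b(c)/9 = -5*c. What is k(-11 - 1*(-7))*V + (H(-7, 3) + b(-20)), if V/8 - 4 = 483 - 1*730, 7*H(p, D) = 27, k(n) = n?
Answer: 48159/7 ≈ 6879.9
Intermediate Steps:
b(c) = 45*c (b(c) = -(-45)*c = 45*c)
H(p, D) = 27/7 (H(p, D) = (⅐)*27 = 27/7)
V = -1944 (V = 32 + 8*(483 - 1*730) = 32 + 8*(483 - 730) = 32 + 8*(-247) = 32 - 1976 = -1944)
k(-11 - 1*(-7))*V + (H(-7, 3) + b(-20)) = (-11 - 1*(-7))*(-1944) + (27/7 + 45*(-20)) = (-11 + 7)*(-1944) + (27/7 - 900) = -4*(-1944) - 6273/7 = 7776 - 6273/7 = 48159/7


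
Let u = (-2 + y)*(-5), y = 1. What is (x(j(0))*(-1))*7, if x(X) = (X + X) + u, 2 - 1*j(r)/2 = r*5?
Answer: -91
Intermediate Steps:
j(r) = 4 - 10*r (j(r) = 4 - 2*r*5 = 4 - 10*r)
u = 5 (u = (-2 + 1)*(-5) = -1*(-5) = 5)
x(X) = 5 + 2*X (x(X) = (X + X) + 5 = 2*X + 5 = 5 + 2*X)
(x(j(0))*(-1))*7 = ((5 + 2*(4 - 10*0))*(-1))*7 = ((5 + 2*(4 + 0))*(-1))*7 = ((5 + 2*4)*(-1))*7 = ((5 + 8)*(-1))*7 = (13*(-1))*7 = -13*7 = -91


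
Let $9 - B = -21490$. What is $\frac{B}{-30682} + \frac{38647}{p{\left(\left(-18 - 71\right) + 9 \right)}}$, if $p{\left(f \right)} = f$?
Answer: $- \frac{593743587}{1227280} \approx -483.79$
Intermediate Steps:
$B = 21499$ ($B = 9 - -21490 = 9 + 21490 = 21499$)
$\frac{B}{-30682} + \frac{38647}{p{\left(\left(-18 - 71\right) + 9 \right)}} = \frac{21499}{-30682} + \frac{38647}{\left(-18 - 71\right) + 9} = 21499 \left(- \frac{1}{30682}\right) + \frac{38647}{-89 + 9} = - \frac{21499}{30682} + \frac{38647}{-80} = - \frac{21499}{30682} + 38647 \left(- \frac{1}{80}\right) = - \frac{21499}{30682} - \frac{38647}{80} = - \frac{593743587}{1227280}$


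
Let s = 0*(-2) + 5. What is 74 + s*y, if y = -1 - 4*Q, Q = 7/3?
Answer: 67/3 ≈ 22.333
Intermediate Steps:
s = 5 (s = 0 + 5 = 5)
Q = 7/3 (Q = 7*(⅓) = 7/3 ≈ 2.3333)
y = -31/3 (y = -1 - 4*7/3 = -1 - 28/3 = -31/3 ≈ -10.333)
74 + s*y = 74 + 5*(-31/3) = 74 - 155/3 = 67/3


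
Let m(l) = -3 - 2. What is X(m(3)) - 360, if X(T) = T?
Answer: -365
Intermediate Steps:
m(l) = -5
X(m(3)) - 360 = -5 - 360 = -365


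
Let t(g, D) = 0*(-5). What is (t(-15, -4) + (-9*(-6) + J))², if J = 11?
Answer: 4225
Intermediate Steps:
t(g, D) = 0
(t(-15, -4) + (-9*(-6) + J))² = (0 + (-9*(-6) + 11))² = (0 + (54 + 11))² = (0 + 65)² = 65² = 4225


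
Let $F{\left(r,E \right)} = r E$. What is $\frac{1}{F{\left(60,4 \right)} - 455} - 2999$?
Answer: $- \frac{644786}{215} \approx -2999.0$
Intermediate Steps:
$F{\left(r,E \right)} = E r$
$\frac{1}{F{\left(60,4 \right)} - 455} - 2999 = \frac{1}{4 \cdot 60 - 455} - 2999 = \frac{1}{240 - 455} - 2999 = \frac{1}{-215} - 2999 = - \frac{1}{215} - 2999 = - \frac{644786}{215}$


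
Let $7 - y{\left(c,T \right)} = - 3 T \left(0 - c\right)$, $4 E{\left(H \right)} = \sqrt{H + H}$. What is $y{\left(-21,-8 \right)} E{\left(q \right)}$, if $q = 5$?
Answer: $- \frac{497 \sqrt{10}}{4} \approx -392.91$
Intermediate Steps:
$E{\left(H \right)} = \frac{\sqrt{2} \sqrt{H}}{4}$ ($E{\left(H \right)} = \frac{\sqrt{H + H}}{4} = \frac{\sqrt{2 H}}{4} = \frac{\sqrt{2} \sqrt{H}}{4}$)
$y{\left(c,T \right)} = 7 - 3 T c$ ($y{\left(c,T \right)} = 7 - - 3 T \left(0 - c\right) = 7 - - 3 T \left(- c\right) = 7 - 3 T c$)
$y{\left(-21,-8 \right)} E{\left(q \right)} = \left(7 - \left(-24\right) \left(-21\right)\right) \frac{\sqrt{2} \sqrt{5}}{4} = \left(7 - 504\right) \frac{\sqrt{10}}{4} = - 497 \frac{\sqrt{10}}{4} = - \frac{497 \sqrt{10}}{4}$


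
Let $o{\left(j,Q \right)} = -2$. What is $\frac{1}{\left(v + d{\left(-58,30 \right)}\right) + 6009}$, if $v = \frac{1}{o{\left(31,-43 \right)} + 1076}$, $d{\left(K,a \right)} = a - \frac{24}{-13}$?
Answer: $\frac{13962}{84342307} \approx 0.00016554$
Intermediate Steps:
$d{\left(K,a \right)} = \frac{24}{13} + a$ ($d{\left(K,a \right)} = a - 24 \left(- \frac{1}{13}\right) = a - - \frac{24}{13} = a + \frac{24}{13} = \frac{24}{13} + a$)
$v = \frac{1}{1074}$ ($v = \frac{1}{-2 + 1076} = \frac{1}{1074} \approx 0.0009311$)
$\frac{1}{\left(v + d{\left(-58,30 \right)}\right) + 6009} = \frac{1}{\left(\frac{1}{1074} + \left(\frac{24}{13} + 30\right)\right) + 6009} = \frac{1}{\left(\frac{1}{1074} + \frac{414}{13}\right) + 6009} = \frac{1}{\frac{444649}{13962} + 6009} = \frac{1}{\frac{84342307}{13962}} = \frac{13962}{84342307}$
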